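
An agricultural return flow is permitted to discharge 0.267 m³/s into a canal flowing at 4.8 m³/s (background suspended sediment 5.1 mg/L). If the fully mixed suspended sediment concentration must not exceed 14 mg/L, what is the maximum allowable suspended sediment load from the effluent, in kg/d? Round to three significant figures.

Mass balance at the limit: 4.800·5.100 + 0.2670·Cₑ = 5.067·14 → Cₑ = 174.0 mg/L.
Load = 0.2670 m³/s × 174.0 g/m³ × 86 400 s/d = 4014 kg/d.

4010 kg/d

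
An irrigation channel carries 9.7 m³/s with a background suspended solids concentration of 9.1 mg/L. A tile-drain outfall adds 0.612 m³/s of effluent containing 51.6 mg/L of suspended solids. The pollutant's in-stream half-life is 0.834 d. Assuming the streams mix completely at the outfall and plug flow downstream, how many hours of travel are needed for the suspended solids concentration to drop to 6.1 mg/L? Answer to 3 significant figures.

Flow-weighted average: C = (9.700·9.100 + 0.6120·51.60) / 10.31 = 119.8/10.31 = 11.62 mg/L.
Half-life 0.834 d → k = ln 2 / 0.834 = 0.8311 d⁻¹.
11.62·exp(−k·t) = 6.1 → t = ln(11.62/6.1)/k = 67010 s = 18.62 h.

18.6 h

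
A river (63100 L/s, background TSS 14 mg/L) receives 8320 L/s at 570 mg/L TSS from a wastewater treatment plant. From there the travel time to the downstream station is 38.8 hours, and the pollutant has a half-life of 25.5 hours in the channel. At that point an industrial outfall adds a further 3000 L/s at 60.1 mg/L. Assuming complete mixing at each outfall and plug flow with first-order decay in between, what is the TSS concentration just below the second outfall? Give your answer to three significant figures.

After mixing, C = (63100·14.00 + 8320·570.0) / 71420 = 5626000/71420 = 78.77 mg/L; combined flow 71420 L/s.
Half-life 25.5 h → k = ln 2 / 25.5 = 0.02718 h⁻¹ = 0.6524 d⁻¹.
Applying C = C₀e^(−kt): 78.77 × 0.3483 = 27.44 mg/L.
At the second outfall, C = (71420·27.44 + 3000·60.10) / (71420 + 3000) = 28.75 mg/L.

28.8 mg/L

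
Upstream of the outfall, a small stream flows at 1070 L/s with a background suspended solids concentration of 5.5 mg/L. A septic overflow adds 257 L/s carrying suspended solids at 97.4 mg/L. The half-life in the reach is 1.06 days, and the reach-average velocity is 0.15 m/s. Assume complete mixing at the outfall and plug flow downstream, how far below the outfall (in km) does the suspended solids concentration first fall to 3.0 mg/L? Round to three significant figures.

40.6 km

Flow-weighted average: C = (1070·5.500 + 257.0·97.40) / 1327 = 30920/1327 = 23.30 mg/L.
Half-life 1.06 d → k = ln 2 / 1.06 = 0.6539 d⁻¹.
Set 23.30·exp(−k·t) = 3.0 → t = ln(23.30/3.0)/k = 270800 s = 75.23 h.
Distance = v·t = 0.15·270800 = 40620 m = 40.62 km.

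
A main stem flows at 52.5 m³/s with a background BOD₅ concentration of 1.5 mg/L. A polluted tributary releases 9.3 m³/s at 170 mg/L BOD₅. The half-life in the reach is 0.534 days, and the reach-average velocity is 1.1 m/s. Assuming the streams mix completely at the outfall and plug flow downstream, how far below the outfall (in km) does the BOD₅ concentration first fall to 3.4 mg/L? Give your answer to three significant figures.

151 km

After mixing, C = (52.50·1.500 + 9.300·170.0) / 61.80 = 1660/61.80 = 26.86 mg/L.
Half-life 0.534 d → k = ln 2 / 0.534 = 1.298 d⁻¹.
Set 26.86·exp(−k·t) = 3.4 → t = ln(26.86/3.4)/k = 137600 s = 38.21 h.
Distance = v·t = 1.1·137600 = 151300 m = 151.3 km.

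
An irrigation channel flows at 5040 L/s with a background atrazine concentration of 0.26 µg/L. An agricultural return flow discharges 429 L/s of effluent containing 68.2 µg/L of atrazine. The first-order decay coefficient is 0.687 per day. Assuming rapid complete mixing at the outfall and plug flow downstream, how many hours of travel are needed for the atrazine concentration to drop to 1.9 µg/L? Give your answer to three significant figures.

Mass balance: C = (5040·0.2600 + 429.0·68.20) / 5469 = 30570/5469 = 5.589 µg/L.
5.589·exp(−k·t) = 1.9 → t = ln(5.589/1.9)/k = 135700 s = 37.69 h.

37.7 h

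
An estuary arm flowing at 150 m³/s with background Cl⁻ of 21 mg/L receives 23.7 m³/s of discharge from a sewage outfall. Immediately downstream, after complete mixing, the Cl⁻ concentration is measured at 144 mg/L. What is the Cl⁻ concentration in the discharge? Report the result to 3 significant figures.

Mass balance: 150.0·21.00 + 23.70·Cₑ = 173.7·144.0
→ Cₑ = (173.7·144.0 − 150.0·21.00) / 23.70 = 922.5 mg/L.

922 mg/L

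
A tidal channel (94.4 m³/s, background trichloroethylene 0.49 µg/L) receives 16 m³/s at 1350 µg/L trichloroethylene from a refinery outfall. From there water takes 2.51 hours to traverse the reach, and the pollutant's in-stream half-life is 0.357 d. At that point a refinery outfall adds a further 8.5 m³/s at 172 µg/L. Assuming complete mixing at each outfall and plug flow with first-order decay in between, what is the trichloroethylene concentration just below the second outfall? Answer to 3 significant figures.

After mixing, C = (94.40·0.4900 + 16.00·1350) / 110.4 = 21650/110.4 = 196.1 µg/L; combined flow 110.4 m³/s.
Half-life 0.357 d → k = ln 2 / 0.357 = 1.942 d⁻¹.
After decay, C = 196.1 × e^(−kt) = 196.1 × 0.8162 = 160.0 µg/L.
Second outfall: C = (110.4·160.0 + 8.500·172.0)/118.9 = 160.9 µg/L.

161 µg/L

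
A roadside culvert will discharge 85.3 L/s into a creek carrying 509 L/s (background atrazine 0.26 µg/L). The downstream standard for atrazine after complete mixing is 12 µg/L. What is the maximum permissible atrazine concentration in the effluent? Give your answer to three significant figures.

82.1 µg/L

At the limit, (Qr·Cr + Qe·Cₑ)/(Qr + Qe) = 12:
Cₑ = (594.3·12 − 509.0·0.2600) / 85.30 = 82.05 µg/L.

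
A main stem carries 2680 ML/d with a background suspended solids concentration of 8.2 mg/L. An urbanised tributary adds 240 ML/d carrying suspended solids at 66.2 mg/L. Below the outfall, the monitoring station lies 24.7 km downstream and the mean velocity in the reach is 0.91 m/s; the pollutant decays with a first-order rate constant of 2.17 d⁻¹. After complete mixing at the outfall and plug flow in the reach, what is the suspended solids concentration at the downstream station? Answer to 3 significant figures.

Mass balance: C = (2680·8.200 + 240.0·66.20) / 2920 = 37860/2920 = 12.97 mg/L.
Travel time t = 24.7·1000 / 0.91 = 27140 s = 7.540 h.
First-order decay: C = 12.97·exp(−k·t) = 12.97·0.5057 = 6.558 mg/L.

6.56 mg/L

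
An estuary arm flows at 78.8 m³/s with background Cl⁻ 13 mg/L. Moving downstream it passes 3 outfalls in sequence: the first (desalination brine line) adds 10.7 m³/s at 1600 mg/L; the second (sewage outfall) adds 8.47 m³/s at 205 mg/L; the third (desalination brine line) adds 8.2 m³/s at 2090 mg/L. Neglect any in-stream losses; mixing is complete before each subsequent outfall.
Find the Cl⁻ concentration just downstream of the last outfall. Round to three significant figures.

349 mg/L

Outfall 1: combined Q = 89.50 m³/s; C = (78.80·13.00 + 10.70·1600)/89.50 = 202.7 mg/L.
Outfall 2: combined Q = 97.97 m³/s; C = (89.50·202.7 + 8.470·205.0)/97.97 = 202.9 mg/L.
Outfall 3: combined Q = 106.2 m³/s; C = (97.97·202.9 + 8.200·2090)/106.2 = 348.7 mg/L.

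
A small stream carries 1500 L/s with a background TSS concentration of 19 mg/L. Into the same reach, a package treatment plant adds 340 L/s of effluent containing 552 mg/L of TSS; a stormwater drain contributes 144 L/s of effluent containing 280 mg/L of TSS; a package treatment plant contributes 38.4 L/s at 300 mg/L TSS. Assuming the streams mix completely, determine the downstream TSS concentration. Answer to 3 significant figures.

133 mg/L

Conservation of mass: C = (1500·19.00 + 340.0·552.0 + 144.0·280.0 + 38.40·300.0) / 2022 = 268000/2022 = 132.5 mg/L.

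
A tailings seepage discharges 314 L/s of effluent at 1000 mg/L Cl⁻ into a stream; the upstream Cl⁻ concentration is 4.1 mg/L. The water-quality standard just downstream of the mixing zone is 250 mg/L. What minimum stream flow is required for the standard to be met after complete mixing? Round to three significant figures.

Set C_mix = 250: (Q·4.100 + 314.0·1000) / (Q + 314.0) = 250
→ Q = 314.0·(1000 − 250)/(250 − 4.100) = 957.7 L/s.

958 L/s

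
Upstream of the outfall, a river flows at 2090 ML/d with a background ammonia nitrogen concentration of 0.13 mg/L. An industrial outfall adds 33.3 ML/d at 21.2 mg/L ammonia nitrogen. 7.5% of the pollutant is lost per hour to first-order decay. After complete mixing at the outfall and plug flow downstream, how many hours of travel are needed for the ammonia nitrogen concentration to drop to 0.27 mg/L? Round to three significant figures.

6.85 h

Flow-weighted average: C = (2090·0.1300 + 33.30·21.20) / 2123 = 977.7/2123 = 0.4604 mg/L.
7.5%/h lost → k = −ln(1 − 0.075) = 0.07796 h⁻¹.
0.4604·exp(−k·t) = 0.27 → t = ln(0.4604/0.27)/k = 24650 s = 6.847 h.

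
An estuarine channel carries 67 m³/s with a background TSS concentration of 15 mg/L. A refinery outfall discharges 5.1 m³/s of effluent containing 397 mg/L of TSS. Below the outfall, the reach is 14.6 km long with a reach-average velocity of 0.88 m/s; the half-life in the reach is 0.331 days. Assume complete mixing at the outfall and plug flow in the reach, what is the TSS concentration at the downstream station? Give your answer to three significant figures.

Flow-weighted average: C = (67.00·15.00 + 5.100·397.0) / 72.10 = 3030/72.10 = 42.02 mg/L.
Travel time t = 14.6·1000 / 0.88 = 16590 s = 4.609 h.
Half-life 0.331 d → k = ln 2 / 0.331 = 2.094 d⁻¹.
After decay, C = 42.02 × e^(−kt) = 42.02 × 0.6689 = 28.11 mg/L.

28.1 mg/L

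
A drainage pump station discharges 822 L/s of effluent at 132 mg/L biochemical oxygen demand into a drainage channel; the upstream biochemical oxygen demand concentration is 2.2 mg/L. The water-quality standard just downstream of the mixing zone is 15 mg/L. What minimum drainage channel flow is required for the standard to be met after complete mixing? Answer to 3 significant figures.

7510 L/s

Set C_mix = 15: (Q·2.200 + 822.0·132.0) / (Q + 822.0) = 15
→ Q = 822.0·(132.0 − 15)/(15 − 2.200) = 7514 L/s.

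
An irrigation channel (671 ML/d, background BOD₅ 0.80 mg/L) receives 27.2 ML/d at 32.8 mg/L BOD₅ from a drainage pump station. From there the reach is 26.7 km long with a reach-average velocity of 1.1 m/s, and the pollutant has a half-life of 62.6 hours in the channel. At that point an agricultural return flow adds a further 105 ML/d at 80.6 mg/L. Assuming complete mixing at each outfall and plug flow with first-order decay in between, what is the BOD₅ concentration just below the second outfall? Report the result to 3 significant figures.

Mixed concentration C = ΣQC/ΣQ = (671.0·0.8000 + 27.20·32.80) / 698.2 = 1429/698.2 = 2.047 mg/L; combined flow 698.2 ML/d.
Travel time t = 26.7·1000 / 1.1 = 24270 s = 6.742 h.
Half-life 62.6 h → k = ln 2 / 62.6 = 0.01107 h⁻¹ = 0.2657 d⁻¹.
After decay, C = 2.047 × e^(−kt) = 2.047 × 0.9281 = 1.899 mg/L.
Second outfall: C = (698.2·1.899 + 105.0·80.60)/803.2 = 12.19 mg/L.

12.2 mg/L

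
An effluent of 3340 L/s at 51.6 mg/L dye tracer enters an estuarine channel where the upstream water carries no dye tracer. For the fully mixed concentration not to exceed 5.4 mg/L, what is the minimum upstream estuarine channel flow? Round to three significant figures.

Set C_mix = 5.4: (Q·0 + 3340·51.60) / (Q + 3340) = 5.4
→ Q = 3340·(51.60 − 5.4)/(5.4 − 0) = 28580 L/s.

28600 L/s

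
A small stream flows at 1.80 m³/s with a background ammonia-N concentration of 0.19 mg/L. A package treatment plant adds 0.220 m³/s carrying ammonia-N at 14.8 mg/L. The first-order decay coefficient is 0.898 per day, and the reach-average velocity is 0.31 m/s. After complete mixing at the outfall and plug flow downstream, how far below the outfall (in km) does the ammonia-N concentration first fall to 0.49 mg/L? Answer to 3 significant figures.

38.5 km

Flow-weighted average: C = (1.800·0.1900 + 0.2200·14.80) / 2.020 = 3.598/2.020 = 1.781 mg/L.
Set 1.781·exp(−k·t) = 0.49 → t = ln(1.781/0.49)/k = 124200 s = 34.49 h.
Distance = v·t = 0.31·124200 = 38490 m = 38.49 km.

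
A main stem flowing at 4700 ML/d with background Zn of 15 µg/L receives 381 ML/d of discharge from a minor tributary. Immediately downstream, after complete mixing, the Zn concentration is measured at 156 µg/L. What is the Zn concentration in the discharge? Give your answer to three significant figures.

Mass balance: 4700·15.00 + 381.0·Cₑ = 5081·156.0
→ Cₑ = (5081·156.0 − 4700·15.00) / 381.0 = 1895 µg/L.

1900 µg/L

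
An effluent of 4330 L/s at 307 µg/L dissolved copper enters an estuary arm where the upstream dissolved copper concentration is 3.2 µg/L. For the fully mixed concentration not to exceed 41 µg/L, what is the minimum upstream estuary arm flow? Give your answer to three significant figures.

30500 L/s

Set C_mix = 41: (Q·3.200 + 4330·307.0) / (Q + 4330) = 41
→ Q = 4330·(307.0 − 41)/(41 − 3.200) = 30470 L/s.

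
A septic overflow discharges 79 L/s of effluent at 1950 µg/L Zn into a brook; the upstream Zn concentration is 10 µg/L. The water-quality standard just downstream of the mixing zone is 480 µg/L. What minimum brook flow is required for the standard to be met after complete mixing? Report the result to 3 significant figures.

247 L/s

Set C_mix = 480: (Q·10.00 + 79.00·1950) / (Q + 79.00) = 480
→ Q = 79.00·(1950 − 480)/(480 − 10.00) = 247.1 L/s.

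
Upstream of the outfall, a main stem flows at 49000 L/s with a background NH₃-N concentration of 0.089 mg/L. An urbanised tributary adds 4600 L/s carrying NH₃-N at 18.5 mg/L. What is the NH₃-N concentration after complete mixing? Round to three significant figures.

1.67 mg/L

After mixing, C = (49000·0.08900 + 4600·18.50) / 53600 = 89460/53600 = 1.669 mg/L.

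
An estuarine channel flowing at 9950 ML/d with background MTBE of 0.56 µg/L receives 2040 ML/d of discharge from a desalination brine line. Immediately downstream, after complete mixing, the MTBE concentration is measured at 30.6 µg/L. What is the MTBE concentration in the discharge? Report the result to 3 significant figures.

Mass balance: 9950·0.5600 + 2040·Cₑ = 11990·30.60
→ Cₑ = (11990·30.60 − 9950·0.5600) / 2040 = 177.1 µg/L.

177 µg/L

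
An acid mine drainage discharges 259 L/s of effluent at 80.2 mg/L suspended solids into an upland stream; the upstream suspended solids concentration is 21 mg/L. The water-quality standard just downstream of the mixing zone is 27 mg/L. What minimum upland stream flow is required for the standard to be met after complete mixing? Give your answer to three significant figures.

2300 L/s

Set C_mix = 27: (Q·21.00 + 259.0·80.20) / (Q + 259.0) = 27
→ Q = 259.0·(80.20 − 27)/(27 − 21.00) = 2296 L/s.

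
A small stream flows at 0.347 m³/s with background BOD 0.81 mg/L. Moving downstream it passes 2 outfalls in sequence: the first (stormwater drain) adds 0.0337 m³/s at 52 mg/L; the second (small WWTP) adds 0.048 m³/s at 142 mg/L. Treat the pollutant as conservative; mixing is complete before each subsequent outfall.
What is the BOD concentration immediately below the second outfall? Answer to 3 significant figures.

20.6 mg/L

After outfall 1: Q = 0.3470 + 0.03370 = 0.3807 m³/s; C = (0.3470·0.8100 + 0.03370·52.00)/0.3807 = 5.341 mg/L.
After outfall 2: Q = 0.3807 + 0.04800 = 0.4287 m³/s; C = (0.3807·5.341 + 0.04800·142.0)/0.4287 = 20.64 mg/L.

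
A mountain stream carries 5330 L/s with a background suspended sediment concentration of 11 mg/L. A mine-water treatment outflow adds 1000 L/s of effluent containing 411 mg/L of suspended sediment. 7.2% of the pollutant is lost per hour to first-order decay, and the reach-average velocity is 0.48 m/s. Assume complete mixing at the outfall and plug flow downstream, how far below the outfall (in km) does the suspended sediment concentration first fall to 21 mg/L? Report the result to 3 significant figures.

Mass balance: C = (5330·11.00 + 1000·411.0) / 6330 = 469600/6330 = 74.19 mg/L.
7.2%/h lost → k = −ln(1 − 0.072) = 0.07472 h⁻¹.
Set 74.19·exp(−k·t) = 21 → t = ln(74.19/21)/k = 60810 s = 16.89 h.
Distance = v·t = 0.48·60810 = 29190 m = 29.19 km.

29.2 km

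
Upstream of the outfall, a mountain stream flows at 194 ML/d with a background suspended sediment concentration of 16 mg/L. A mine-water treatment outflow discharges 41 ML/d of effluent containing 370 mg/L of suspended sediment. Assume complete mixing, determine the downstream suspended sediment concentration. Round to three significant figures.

77.8 mg/L

Flow-weighted average: C = (194.0·16.00 + 41.00·370.0) / 235.0 = 18270/235.0 = 77.76 mg/L.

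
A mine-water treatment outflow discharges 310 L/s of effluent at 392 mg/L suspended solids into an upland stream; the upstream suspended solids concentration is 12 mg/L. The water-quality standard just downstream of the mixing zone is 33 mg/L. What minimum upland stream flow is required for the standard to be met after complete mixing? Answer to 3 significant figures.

Set C_mix = 33: (Q·12.00 + 310.0·392.0) / (Q + 310.0) = 33
→ Q = 310.0·(392.0 − 33)/(33 − 12.00) = 5300 L/s.

5300 L/s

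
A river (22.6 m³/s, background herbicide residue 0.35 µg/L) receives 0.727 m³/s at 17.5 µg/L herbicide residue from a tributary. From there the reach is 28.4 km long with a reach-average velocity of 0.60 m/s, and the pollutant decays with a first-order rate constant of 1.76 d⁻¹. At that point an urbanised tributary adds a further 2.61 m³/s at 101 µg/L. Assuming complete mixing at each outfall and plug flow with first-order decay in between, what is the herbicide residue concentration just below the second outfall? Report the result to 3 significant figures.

10.5 µg/L

Flow-weighted average: C = (22.60·0.3500 + 0.7270·17.50) / 23.33 = 20.63/23.33 = 0.8845 µg/L; combined flow 23.33 m³/s.
Travel time t = 28.4·1000 / 0.60 = 47330 s = 13.15 h.
Applying C = C₀e^(−kt): 0.8845 × 0.3813 = 0.3372 µg/L.
Second outfall: C = (23.33·0.3372 + 2.610·101.0)/25.94 = 10.47 µg/L.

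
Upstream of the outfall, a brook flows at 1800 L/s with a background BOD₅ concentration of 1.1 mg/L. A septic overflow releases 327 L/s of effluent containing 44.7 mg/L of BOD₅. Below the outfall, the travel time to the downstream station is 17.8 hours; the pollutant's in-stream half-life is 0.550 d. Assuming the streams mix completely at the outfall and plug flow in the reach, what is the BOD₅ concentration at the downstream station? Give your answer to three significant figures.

Flow-weighted average: C = (1800·1.100 + 327.0·44.70) / 2127 = 16600/2127 = 7.803 mg/L.
Half-life 0.550 d → k = ln 2 / 0.550 = 1.260 d⁻¹.
After decay, C = 7.803 × e^(−kt) = 7.803 × 0.3927 = 3.064 mg/L.

3.06 mg/L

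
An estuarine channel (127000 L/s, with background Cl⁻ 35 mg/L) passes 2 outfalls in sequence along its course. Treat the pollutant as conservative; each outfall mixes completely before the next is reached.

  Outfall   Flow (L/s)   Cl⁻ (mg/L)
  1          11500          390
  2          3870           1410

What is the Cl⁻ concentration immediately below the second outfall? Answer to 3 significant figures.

Outfall 1: combined Q = 138500 L/s; C = (127000·35.00 + 11500·390.0)/138500 = 64.48 mg/L.
Outfall 2: combined Q = 142400 L/s; C = (138500·64.48 + 3870·1410)/142400 = 101.1 mg/L.

101 mg/L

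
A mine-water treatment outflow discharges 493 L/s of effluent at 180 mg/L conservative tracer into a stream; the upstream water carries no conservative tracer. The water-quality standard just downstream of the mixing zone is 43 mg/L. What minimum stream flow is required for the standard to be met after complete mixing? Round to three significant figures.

Set C_mix = 43: (Q·0 + 493.0·180.0) / (Q + 493.0) = 43
→ Q = 493.0·(180.0 − 43)/(43 − 0) = 1571 L/s.

1570 L/s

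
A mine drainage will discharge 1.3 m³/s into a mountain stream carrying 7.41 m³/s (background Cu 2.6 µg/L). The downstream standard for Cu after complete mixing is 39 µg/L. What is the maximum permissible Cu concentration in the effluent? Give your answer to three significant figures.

246 µg/L

At the limit, (Qr·Cr + Qe·Cₑ)/(Qr + Qe) = 39:
Cₑ = (8.710·39 − 7.410·2.600) / 1.300 = 246.5 µg/L.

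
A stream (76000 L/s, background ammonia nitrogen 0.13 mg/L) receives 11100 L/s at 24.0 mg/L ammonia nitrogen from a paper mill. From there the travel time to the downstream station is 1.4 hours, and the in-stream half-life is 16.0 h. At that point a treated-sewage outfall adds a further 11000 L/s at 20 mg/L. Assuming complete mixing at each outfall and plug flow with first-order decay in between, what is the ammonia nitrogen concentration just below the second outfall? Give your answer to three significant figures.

Mixed concentration C = ΣQC/ΣQ = (76000·0.1300 + 11100·24.00) / 87100 = 276300/87100 = 3.172 mg/L; combined flow 87100 L/s.
Half-life 16.0 h → k = ln 2 / 16.0 = 0.04332 h⁻¹ = 1.040 d⁻¹.
Decay over the reach: 3.172·exp(−kt) = 3.172·0.9412 = 2.985 mg/L.
Second outfall: C = (87100·2.985 + 11000·20.00)/98100 = 4.893 mg/L.

4.89 mg/L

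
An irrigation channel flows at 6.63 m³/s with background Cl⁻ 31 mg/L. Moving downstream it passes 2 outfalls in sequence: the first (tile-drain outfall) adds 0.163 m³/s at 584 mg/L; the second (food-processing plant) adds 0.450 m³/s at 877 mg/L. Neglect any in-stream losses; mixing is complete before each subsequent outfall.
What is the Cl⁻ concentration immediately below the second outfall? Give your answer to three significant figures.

96.0 mg/L

Outfall 1: combined Q = 6.793 m³/s; C = (6.630·31.00 + 0.1630·584.0)/6.793 = 44.27 mg/L.
Outfall 2: combined Q = 7.243 m³/s; C = (6.793·44.27 + 0.4500·877.0)/7.243 = 96.01 mg/L.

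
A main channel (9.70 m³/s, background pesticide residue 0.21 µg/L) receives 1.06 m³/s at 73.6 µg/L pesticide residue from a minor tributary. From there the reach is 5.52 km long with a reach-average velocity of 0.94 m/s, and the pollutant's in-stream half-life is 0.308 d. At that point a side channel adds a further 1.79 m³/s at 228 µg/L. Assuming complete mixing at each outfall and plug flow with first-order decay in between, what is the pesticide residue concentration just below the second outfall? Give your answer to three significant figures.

Mass balance: C = (9.700·0.2100 + 1.060·73.60) / 10.76 = 80.05/10.76 = 7.440 µg/L; combined flow 10.76 m³/s.
Travel time t = 5.52·1000 / 0.94 = 5872 s = 1.631 h.
Half-life 0.308 d → k = ln 2 / 0.308 = 2.250 d⁻¹.
First-order decay: C = 7.440·exp(−k·t) = 7.440·0.8582 = 6.385 µg/L.
At the second outfall, C = (10.76·6.385 + 1.790·228.0) / (10.76 + 1.790) = 37.99 µg/L.

38.0 µg/L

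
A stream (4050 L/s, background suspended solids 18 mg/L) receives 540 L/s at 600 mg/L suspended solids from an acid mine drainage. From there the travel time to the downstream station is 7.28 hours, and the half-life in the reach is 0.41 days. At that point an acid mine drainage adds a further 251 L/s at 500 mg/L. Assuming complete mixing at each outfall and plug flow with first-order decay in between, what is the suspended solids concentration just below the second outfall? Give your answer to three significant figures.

75.0 mg/L

Conservation of mass: C = (4050·18.00 + 540.0·600.0) / 4590 = 396900/4590 = 86.47 mg/L; combined flow 4590 L/s.
Half-life 0.41 d → k = ln 2 / 0.41 = 1.691 d⁻¹.
After decay, C = 86.47 × e^(−kt) = 86.47 × 0.5988 = 51.78 mg/L.
Second outfall: C = (4590·51.78 + 251.0·500.0)/4841 = 75.02 mg/L.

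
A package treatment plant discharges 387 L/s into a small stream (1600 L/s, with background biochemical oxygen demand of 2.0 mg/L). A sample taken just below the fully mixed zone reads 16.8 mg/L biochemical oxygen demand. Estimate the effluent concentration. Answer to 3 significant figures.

Mass balance: 1600·2.000 + 387.0·Cₑ = 1987·16.80
→ Cₑ = (1987·16.80 − 1600·2.000) / 387.0 = 77.99 mg/L.

78.0 mg/L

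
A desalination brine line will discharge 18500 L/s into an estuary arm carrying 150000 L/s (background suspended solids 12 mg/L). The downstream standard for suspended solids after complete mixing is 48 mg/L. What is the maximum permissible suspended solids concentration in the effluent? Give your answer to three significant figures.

340 mg/L

At the limit, (Qr·Cr + Qe·Cₑ)/(Qr + Qe) = 48:
Cₑ = (168500·48 − 150000·12.00) / 18500 = 339.9 mg/L.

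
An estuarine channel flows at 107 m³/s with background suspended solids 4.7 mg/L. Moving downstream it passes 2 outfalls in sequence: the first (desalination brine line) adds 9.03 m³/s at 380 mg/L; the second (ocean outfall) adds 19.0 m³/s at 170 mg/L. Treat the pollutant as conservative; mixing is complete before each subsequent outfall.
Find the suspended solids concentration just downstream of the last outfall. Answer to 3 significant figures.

Below outfall 1: Q → 116.0 m³/s, C = (107.0·4.700 + 9.030·380.0)/116.0 = 33.91 mg/L.
Below outfall 2: Q → 135.0 m³/s, C = (116.0·33.91 + 19.00·170.0)/135.0 = 53.06 mg/L.

53.1 mg/L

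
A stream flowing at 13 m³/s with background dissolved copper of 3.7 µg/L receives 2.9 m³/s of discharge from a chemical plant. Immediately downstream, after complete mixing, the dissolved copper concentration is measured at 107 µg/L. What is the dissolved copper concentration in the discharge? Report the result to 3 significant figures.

Mass balance: 13.00·3.700 + 2.900·Cₑ = 15.90·107.0
→ Cₑ = (15.90·107.0 − 13.00·3.700) / 2.900 = 570.1 µg/L.

570 µg/L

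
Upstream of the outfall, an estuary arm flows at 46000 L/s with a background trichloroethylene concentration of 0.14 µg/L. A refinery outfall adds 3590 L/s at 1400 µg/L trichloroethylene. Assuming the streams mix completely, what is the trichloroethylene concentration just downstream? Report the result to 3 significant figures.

Conservation of mass: C = (46000·0.1400 + 3590·1400) / 49590 = 5032000/49590 = 101.5 µg/L.

101 µg/L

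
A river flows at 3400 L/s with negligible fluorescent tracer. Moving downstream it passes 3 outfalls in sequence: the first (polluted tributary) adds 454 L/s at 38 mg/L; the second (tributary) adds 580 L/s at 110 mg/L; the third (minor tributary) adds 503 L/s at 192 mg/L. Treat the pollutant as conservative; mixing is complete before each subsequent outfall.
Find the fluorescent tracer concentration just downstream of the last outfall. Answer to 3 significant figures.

36.0 mg/L

After outfall 1: Q = 3400 + 454.0 = 3854 L/s; C = (3400·0 + 454.0·38.00)/3854 = 4.476 mg/L.
After outfall 2: Q = 3854 + 580.0 = 4434 L/s; C = (3854·4.476 + 580.0·110.0)/4434 = 18.28 mg/L.
After outfall 3: Q = 4434 + 503.0 = 4937 L/s; C = (4434·18.28 + 503.0·192.0)/4937 = 35.98 mg/L.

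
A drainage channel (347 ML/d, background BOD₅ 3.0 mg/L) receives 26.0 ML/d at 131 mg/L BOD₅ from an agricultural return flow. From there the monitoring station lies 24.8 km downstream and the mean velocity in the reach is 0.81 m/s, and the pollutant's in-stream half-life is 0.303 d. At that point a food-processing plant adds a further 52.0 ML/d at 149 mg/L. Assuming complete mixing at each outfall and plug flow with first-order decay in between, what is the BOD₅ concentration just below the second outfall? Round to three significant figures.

22.9 mg/L

Flow-weighted average: C = (347.0·3.000 + 26.00·131.0) / 373.0 = 4447/373.0 = 11.92 mg/L; combined flow 373.0 ML/d.
Travel time t = 24.8·1000 / 0.81 = 30620 s = 8.505 h.
Half-life 0.303 d → k = ln 2 / 0.303 = 2.288 d⁻¹.
Applying C = C₀e^(−kt): 11.92 × 0.4446 = 5.300 mg/L.
At the second outfall, C = (373.0·5.300 + 52.00·149.0) / (373.0 + 52.00) = 22.88 mg/L.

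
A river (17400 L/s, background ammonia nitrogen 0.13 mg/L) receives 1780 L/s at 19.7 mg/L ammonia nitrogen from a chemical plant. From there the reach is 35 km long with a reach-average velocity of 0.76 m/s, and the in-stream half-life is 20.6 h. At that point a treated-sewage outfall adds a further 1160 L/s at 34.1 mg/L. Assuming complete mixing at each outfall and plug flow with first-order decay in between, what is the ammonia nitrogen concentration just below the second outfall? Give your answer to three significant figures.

Flow-weighted average: C = (17400·0.1300 + 1780·19.70) / 19180 = 37330/19180 = 1.946 mg/L; combined flow 19180 L/s.
Travel time t = 35·1000 / 0.76 = 46050 s = 12.79 h.
Half-life 20.6 h → k = ln 2 / 20.6 = 0.03365 h⁻¹ = 0.8076 d⁻¹.
Applying C = C₀e^(−kt): 1.946 × 0.6502 = 1.265 mg/L.
At the second outfall, C = (19180·1.265 + 1160·34.10) / (19180 + 1160) = 3.138 mg/L.

3.14 mg/L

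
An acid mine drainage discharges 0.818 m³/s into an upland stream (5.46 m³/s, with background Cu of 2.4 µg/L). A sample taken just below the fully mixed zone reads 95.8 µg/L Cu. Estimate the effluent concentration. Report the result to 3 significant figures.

Mass balance: 5.460·2.400 + 0.8180·Cₑ = 6.278·95.80
→ Cₑ = (6.278·95.80 − 5.460·2.400) / 0.8180 = 719.2 µg/L.

719 µg/L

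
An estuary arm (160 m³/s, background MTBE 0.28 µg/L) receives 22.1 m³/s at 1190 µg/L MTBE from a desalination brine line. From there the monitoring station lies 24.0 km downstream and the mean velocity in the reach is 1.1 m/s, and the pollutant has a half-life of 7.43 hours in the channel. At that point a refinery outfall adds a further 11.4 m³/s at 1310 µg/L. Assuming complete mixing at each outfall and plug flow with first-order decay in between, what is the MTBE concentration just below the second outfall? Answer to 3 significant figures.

155 µg/L

Conservation of mass: C = (160.0·0.2800 + 22.10·1190) / 182.1 = 26340/182.1 = 144.7 µg/L; combined flow 182.1 m³/s.
Travel time t = 24.0·1000 / 1.1 = 21820 s = 6.061 h.
Half-life 7.43 h → k = ln 2 / 7.43 = 0.09329 h⁻¹ = 2.239 d⁻¹.
Applying C = C₀e^(−kt): 144.7 × 0.5681 = 82.19 µg/L.
Second outfall: C = (182.1·82.19 + 11.40·1310)/193.5 = 154.5 µg/L.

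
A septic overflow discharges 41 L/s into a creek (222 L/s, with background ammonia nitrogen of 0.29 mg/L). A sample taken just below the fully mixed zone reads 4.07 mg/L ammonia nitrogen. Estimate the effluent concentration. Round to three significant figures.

Mass balance: 222.0·0.2900 + 41.00·Cₑ = 263.0·4.070
→ Cₑ = (263.0·4.070 − 222.0·0.2900) / 41.00 = 24.54 mg/L.

24.5 mg/L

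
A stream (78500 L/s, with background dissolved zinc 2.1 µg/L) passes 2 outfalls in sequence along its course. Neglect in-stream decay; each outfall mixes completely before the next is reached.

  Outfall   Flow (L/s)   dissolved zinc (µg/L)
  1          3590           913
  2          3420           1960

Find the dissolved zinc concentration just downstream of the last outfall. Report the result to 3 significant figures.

Below outfall 1: Q → 82090 L/s, C = (78500·2.100 + 3590·913.0)/82090 = 41.94 µg/L.
Below outfall 2: Q → 85510 L/s, C = (82090·41.94 + 3420·1960)/85510 = 118.6 µg/L.

119 µg/L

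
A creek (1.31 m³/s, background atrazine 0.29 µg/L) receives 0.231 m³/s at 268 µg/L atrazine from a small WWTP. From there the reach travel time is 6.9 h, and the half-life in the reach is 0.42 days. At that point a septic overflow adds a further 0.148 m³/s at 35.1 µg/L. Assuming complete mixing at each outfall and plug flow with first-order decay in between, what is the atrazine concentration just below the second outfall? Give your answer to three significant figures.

26.0 µg/L

Mass balance: C = (1.310·0.2900 + 0.2310·268.0) / 1.541 = 62.29/1.541 = 40.42 µg/L; combined flow 1.541 m³/s.
Half-life 0.42 d → k = ln 2 / 0.42 = 1.650 d⁻¹.
After decay, C = 40.42 × e^(−kt) = 40.42 × 0.6222 = 25.15 µg/L.
At the second outfall, C = (1.541·25.15 + 0.1480·35.10) / (1.541 + 0.1480) = 26.02 µg/L.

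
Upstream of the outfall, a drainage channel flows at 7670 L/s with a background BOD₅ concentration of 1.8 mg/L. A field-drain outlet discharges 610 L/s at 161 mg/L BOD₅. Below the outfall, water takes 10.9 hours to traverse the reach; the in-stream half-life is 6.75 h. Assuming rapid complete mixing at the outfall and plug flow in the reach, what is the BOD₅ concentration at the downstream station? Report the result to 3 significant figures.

Mass balance: C = (7670·1.800 + 610.0·161.0) / 8280 = 112000/8280 = 13.53 mg/L.
Half-life 6.75 h → k = ln 2 / 6.75 = 0.1027 h⁻¹ = 2.465 d⁻¹.
Applying C = C₀e^(−kt): 13.53 × 0.3265 = 4.417 mg/L.

4.42 mg/L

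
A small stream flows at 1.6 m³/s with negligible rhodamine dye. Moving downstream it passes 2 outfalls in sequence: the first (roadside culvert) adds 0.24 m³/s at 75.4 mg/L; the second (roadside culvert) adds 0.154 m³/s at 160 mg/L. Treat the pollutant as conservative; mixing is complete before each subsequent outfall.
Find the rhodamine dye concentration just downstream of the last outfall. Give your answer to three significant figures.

21.4 mg/L

Outfall 1: combined Q = 1.840 m³/s; C = (1.600·0 + 0.2400·75.40)/1.840 = 9.835 mg/L.
Outfall 2: combined Q = 1.994 m³/s; C = (1.840·9.835 + 0.1540·160.0)/1.994 = 21.43 mg/L.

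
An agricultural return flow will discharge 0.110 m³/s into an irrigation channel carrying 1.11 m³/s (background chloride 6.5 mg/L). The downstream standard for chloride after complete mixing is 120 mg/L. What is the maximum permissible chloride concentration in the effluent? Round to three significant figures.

At the limit, (Qr·Cr + Qe·Cₑ)/(Qr + Qe) = 120:
Cₑ = (1.220·120 − 1.110·6.500) / 0.1100 = 1265 mg/L.

1270 mg/L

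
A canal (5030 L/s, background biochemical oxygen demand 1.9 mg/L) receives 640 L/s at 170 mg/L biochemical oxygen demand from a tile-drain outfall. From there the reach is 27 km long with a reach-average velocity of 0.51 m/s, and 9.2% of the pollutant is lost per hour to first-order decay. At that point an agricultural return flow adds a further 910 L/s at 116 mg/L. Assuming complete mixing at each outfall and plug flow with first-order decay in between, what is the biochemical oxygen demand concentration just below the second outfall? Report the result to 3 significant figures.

20.4 mg/L

Mixed concentration C = ΣQC/ΣQ = (5030·1.900 + 640.0·170.0) / 5670 = 118400/5670 = 20.87 mg/L; combined flow 5670 L/s.
Travel time t = 27·1000 / 0.51 = 52940 s = 14.71 h.
9.2%/h lost → k = −ln(1 − 0.092) = 0.09651 h⁻¹.
After decay, C = 20.87 × e^(−kt) = 20.87 × 0.2419 = 5.049 mg/L.
At the second outfall, C = (5670·5.049 + 910.0·116.0) / (5670 + 910.0) = 20.39 mg/L.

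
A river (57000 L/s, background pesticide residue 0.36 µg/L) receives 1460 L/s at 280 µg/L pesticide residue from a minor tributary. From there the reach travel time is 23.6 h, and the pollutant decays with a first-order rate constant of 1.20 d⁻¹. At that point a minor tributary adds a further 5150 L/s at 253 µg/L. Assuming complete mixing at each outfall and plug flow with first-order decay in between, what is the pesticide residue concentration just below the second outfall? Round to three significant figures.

Conservation of mass: C = (57000·0.3600 + 1460·280.0) / 58460 = 429300/58460 = 7.344 µg/L; combined flow 58460 L/s.
Applying C = C₀e^(−kt): 7.344 × 0.3073 = 2.257 µg/L.
At the second outfall, C = (58460·2.257 + 5150·253.0) / (58460 + 5150) = 22.56 µg/L.

22.6 µg/L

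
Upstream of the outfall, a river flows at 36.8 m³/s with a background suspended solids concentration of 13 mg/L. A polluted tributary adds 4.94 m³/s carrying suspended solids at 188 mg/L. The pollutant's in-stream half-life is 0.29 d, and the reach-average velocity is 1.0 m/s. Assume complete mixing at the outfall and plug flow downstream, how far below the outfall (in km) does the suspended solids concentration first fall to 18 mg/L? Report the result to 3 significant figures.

22.7 km

Flow-weighted average: C = (36.80·13.00 + 4.940·188.0) / 41.74 = 1407/41.74 = 33.71 mg/L.
Half-life 0.29 d → k = ln 2 / 0.29 = 2.390 d⁻¹.
Set 33.71·exp(−k·t) = 18 → t = ln(33.71/18)/k = 22680 s = 6.301 h.
Distance = v·t = 1.0·22680 = 22680 m = 22.68 km.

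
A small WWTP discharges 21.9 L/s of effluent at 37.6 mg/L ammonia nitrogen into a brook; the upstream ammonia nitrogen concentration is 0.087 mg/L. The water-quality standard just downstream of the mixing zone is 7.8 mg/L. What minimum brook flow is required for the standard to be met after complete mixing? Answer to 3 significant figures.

Set C_mix = 7.8: (Q·0.08700 + 21.90·37.60) / (Q + 21.90) = 7.8
→ Q = 21.90·(37.60 − 7.8)/(7.8 − 0.08700) = 84.61 L/s.

84.6 L/s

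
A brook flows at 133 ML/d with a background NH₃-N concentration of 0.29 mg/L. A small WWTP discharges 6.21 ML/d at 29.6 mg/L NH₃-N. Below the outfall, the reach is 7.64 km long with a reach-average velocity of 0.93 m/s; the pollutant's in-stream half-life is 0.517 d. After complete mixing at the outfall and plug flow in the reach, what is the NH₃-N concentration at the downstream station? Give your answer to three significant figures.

Flow-weighted average: C = (133.0·0.2900 + 6.210·29.60) / 139.2 = 222.4/139.2 = 1.597 mg/L.
Travel time t = 7.64·1000 / 0.93 = 8215 s = 2.282 h.
Half-life 0.517 d → k = ln 2 / 0.517 = 1.341 d⁻¹.
Applying C = C₀e^(−kt): 1.597 × 0.8803 = 1.406 mg/L.

1.41 mg/L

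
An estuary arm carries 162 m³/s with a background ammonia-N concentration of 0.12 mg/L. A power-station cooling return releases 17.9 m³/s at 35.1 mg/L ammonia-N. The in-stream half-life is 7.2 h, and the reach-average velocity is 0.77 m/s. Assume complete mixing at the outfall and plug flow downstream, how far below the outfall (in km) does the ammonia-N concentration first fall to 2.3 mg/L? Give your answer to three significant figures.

12.9 km

Flow-weighted average: C = (162.0·0.1200 + 17.90·35.10) / 179.9 = 647.7/179.9 = 3.601 mg/L.
Half-life 7.2 h → k = ln 2 / 7.2 = 0.09627 h⁻¹ = 2.310 d⁻¹.
Set 3.601·exp(−k·t) = 2.3 → t = ln(3.601/2.3)/k = 16760 s = 4.655 h.
Distance = v·t = 0.77·16760 = 12900 m = 12.90 km.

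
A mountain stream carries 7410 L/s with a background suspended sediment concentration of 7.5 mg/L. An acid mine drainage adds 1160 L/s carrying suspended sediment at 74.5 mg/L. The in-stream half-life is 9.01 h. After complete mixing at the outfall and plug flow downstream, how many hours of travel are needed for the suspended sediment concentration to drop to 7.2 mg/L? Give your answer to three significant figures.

10.8 h

After mixing, C = (7410·7.500 + 1160·74.50) / 8570 = 142000/8570 = 16.57 mg/L.
Half-life 9.01 h → k = ln 2 / 9.01 = 0.07693 h⁻¹ = 1.846 d⁻¹.
16.57·exp(−k·t) = 7.2 → t = ln(16.57/7.2)/k = 39000 s = 10.83 h.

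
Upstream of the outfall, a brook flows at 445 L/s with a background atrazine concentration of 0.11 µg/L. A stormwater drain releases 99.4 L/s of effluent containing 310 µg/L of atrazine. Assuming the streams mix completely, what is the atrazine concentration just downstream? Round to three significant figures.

Conservation of mass: C = (445.0·0.1100 + 99.40·310.0) / 544.4 = 30860/544.4 = 56.69 µg/L.

56.7 µg/L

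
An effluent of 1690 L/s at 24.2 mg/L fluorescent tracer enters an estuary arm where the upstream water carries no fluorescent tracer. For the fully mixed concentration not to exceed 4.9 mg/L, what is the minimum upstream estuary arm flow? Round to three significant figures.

6660 L/s

Set C_mix = 4.9: (Q·0 + 1690·24.20) / (Q + 1690) = 4.9
→ Q = 1690·(24.20 − 4.9)/(4.9 − 0) = 6657 L/s.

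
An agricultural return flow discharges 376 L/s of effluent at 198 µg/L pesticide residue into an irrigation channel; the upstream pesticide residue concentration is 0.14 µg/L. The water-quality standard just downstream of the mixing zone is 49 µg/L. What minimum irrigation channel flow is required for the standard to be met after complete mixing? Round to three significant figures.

Set C_mix = 49: (Q·0.1400 + 376.0·198.0) / (Q + 376.0) = 49
→ Q = 376.0·(198.0 − 49)/(49 − 0.1400) = 1147 L/s.

1150 L/s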